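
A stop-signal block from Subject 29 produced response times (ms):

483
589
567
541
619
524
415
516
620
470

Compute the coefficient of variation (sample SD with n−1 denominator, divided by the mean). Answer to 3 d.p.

n = 10, Σ = 5344, M = 534.4000
Σ(x−M)² = 40064.400; s = √(40064.400/9) = 66.7203
CV = 66.7203 / 534.4000 = 0.12485

0.125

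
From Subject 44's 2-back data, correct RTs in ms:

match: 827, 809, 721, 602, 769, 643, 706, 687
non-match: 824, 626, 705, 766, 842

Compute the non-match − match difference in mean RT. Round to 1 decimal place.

M(match) = 5764/8 = 720.500
M(non-match) = 3763/5 = 752.600
Difference = 752.600 − 720.500 = 32.100 ms

32.1 ms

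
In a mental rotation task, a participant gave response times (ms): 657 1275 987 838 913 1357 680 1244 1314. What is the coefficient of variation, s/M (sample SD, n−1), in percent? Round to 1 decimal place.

n = 9, Σ = 9265, M = 1029.4444
Σ(x−M)² = 607434.222; s = √(607434.222/8) = 275.5527
CV = 275.5527 / 1029.4444 = 0.26767 = 26.767%

26.8%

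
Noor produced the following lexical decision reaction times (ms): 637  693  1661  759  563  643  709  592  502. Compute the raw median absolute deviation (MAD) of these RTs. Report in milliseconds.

Sorted: 502, 563, 592, 637, 643, 693, 709, 759, 1661 → median = 643
|x − 643|: 6, 50, 1018, 116, 80, 0, 66, 51, 141
Sorted deviations: 0, 6, 50, 51, 66, 80, 116, 141, 1018 → MAD = 66

66 ms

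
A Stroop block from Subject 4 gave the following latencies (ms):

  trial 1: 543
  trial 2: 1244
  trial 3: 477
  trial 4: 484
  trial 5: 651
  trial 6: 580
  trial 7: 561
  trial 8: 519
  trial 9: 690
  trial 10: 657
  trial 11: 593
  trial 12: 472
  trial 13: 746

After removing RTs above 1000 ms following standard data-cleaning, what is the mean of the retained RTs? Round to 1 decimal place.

581.1 ms

Excluded: 1244
Retained (n=12): Σ = 6973
Mean = 6973/12 = 581.0833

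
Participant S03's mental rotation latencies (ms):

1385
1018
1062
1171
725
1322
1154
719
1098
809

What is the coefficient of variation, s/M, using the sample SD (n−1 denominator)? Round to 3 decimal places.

0.223

n = 10, Σ = 10463, M = 1046.3000
Σ(x−M)² = 488268.100; s = √(488268.100/9) = 232.9206
CV = 232.9206 / 1046.3000 = 0.22261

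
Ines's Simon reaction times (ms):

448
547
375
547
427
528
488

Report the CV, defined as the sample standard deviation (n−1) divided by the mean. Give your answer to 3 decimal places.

n = 7, Σ = 3360, M = 480.0000
Σ(x−M)² = 26204.000; s = √(26204.000/6) = 66.0858
CV = 66.0858 / 480.0000 = 0.13768

0.138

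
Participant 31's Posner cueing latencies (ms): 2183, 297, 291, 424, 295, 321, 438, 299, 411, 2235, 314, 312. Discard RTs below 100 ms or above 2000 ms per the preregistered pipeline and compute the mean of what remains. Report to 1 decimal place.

340.2 ms

Excluded: 2183, 2235
Retained (n=10): Σ = 3402
Mean = 3402/10 = 340.2000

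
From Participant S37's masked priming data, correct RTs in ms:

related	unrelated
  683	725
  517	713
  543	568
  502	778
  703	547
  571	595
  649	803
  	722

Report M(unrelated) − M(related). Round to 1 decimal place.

M(related) = 4168/7 = 595.429
M(unrelated) = 5451/8 = 681.375
Difference = 681.375 − 595.429 = 85.946 ms

85.9 ms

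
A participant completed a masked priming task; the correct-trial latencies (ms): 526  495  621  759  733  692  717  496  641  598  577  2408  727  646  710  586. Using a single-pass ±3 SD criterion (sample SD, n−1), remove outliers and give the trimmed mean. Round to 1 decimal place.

634.9 ms

n = 16, ΣRT = 11932, M = 745.750
Σ(x−M)² = 3054611.00; s = √(3054611.00/15) = 451.266
Cutoffs: 745.750 ± 3·451.266 → [-608.0, 2099.5]
Outside: 2408 → excluded.
Retained (n=15): Σ = 9524, mean = 9524/15 = 634.933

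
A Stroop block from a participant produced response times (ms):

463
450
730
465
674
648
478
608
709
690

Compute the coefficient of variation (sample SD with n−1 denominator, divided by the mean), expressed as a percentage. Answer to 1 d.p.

n = 10, Σ = 5915, M = 591.5000
Σ(x−M)² = 118380.500; s = √(118380.500/9) = 114.6882
CV = 114.6882 / 591.5000 = 0.19389 = 19.389%

19.4%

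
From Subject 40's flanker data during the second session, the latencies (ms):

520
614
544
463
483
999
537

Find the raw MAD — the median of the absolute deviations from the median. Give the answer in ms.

54 ms

Sorted: 463, 483, 520, 537, 544, 614, 999 → median = 537
|x − 537|: 17, 77, 7, 74, 54, 462, 0
Sorted deviations: 0, 7, 17, 54, 74, 77, 462 → MAD = 54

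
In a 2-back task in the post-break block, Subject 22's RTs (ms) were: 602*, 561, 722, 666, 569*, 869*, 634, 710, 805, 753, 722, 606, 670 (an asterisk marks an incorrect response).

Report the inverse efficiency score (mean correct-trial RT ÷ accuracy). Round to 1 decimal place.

890.4 ms

Correct trials (n=10): 561, 722, 666, 634, 710, 805, 753, 722, 606, 670
Mean correct RT = 6849/10 = 684.9000 ms
Proportion correct = 10/13
IES = 684.9000 / (10/13) = 890.370 ms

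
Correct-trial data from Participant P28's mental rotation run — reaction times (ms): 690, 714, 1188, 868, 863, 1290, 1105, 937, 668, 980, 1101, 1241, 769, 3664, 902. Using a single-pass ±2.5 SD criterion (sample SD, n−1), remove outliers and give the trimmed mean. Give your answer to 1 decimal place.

n = 15, ΣRT = 16980, M = 1132.000
Σ(x−M)² = 7425934.00; s = √(7425934.00/14) = 728.302
Cutoffs: 1132.000 ± 2.5·728.302 → [-688.8, 2952.8]
Outside: 3664 → excluded.
Retained (n=14): Σ = 13316, mean = 13316/14 = 951.143

951.1 ms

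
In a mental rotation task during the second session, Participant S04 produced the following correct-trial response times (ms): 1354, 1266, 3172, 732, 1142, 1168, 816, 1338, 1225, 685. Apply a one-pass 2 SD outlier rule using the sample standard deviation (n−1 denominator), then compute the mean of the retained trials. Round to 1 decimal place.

n = 10, ΣRT = 12898, M = 1289.800
Σ(x−M)² = 4491977.60; s = √(4491977.60/9) = 706.476
Cutoffs: 1289.800 ± 2·706.476 → [-123.2, 2702.8]
Outside: 3172 → excluded.
Retained (n=9): Σ = 9726, mean = 9726/9 = 1080.667

1080.7 ms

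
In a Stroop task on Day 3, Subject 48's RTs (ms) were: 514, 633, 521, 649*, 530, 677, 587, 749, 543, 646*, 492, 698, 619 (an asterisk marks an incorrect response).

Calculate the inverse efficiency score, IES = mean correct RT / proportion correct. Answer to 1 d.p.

Correct trials (n=11): 514, 633, 521, 530, 677, 587, 749, 543, 492, 698, 619
Mean correct RT = 6563/11 = 596.6364 ms
Proportion correct = 11/13
IES = 596.6364 / (11/13) = 705.116 ms

705.1 ms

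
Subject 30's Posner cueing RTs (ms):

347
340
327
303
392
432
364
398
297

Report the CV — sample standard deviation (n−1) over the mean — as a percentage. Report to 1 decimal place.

12.7%

n = 9, Σ = 3200, M = 355.5556
Σ(x−M)² = 16366.222; s = √(16366.222/8) = 45.2303
CV = 45.2303 / 355.5556 = 0.12721 = 12.721%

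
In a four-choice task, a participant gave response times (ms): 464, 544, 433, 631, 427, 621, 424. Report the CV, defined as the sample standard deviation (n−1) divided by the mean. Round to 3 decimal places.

n = 7, Σ = 3544, M = 506.2857
Σ(x−M)² = 50351.429; s = √(50351.429/6) = 91.6073
CV = 91.6073 / 506.2857 = 0.18094

0.181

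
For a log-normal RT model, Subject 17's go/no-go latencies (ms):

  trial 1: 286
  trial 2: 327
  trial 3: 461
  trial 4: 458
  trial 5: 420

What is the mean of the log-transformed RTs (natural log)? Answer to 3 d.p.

ln(RT): 5.6560, 5.7900, 6.1334, 6.1269, 6.0403
Σ ln(RT) = 29.7465
Mean = 29.7465/5 = 5.94929

5.949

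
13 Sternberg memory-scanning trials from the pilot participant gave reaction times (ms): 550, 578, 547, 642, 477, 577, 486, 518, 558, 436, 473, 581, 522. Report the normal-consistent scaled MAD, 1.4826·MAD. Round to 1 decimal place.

Sorted: 436, 473, 477, 486, 518, 522, 547, 550, 558, 577, 578, 581, 642 → median = 547
|x − 547| sorted: 0, 3, 11, 25, 29, 30, 31, 34, 61, 70, 74, 95, 111 → MAD = 31
Robust SD ≈ 1.4826 × 31 = 45.961

46.0 ms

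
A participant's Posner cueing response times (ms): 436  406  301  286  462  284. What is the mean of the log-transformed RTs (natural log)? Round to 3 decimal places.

5.872

ln(RT): 6.0776, 6.0064, 5.7071, 5.6560, 6.1356, 5.6490
Σ ln(RT) = 35.2316
Mean = 35.2316/6 = 5.87194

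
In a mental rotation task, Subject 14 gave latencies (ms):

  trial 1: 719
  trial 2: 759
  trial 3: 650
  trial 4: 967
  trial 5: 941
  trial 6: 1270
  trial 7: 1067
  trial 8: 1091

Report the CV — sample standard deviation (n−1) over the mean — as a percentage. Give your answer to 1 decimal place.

n = 8, Σ = 7464, M = 933.0000
Σ(x−M)² = 313870.000; s = √(313870.000/7) = 211.7512
CV = 211.7512 / 933.0000 = 0.22696 = 22.696%

22.7%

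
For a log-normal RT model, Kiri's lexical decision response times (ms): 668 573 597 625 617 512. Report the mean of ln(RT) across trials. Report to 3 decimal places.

ln(RT): 6.5043, 6.3509, 6.3919, 6.4378, 6.4249, 6.2383
Σ ln(RT) = 38.3480
Mean = 38.3480/6 = 6.39134

6.391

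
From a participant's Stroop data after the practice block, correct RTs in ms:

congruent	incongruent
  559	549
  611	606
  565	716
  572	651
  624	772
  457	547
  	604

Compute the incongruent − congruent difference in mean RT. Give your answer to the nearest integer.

70 ms

M(congruent) = 3388/6 = 564.667
M(incongruent) = 4445/7 = 635.000
Difference = 635.000 − 564.667 = 70.333 ms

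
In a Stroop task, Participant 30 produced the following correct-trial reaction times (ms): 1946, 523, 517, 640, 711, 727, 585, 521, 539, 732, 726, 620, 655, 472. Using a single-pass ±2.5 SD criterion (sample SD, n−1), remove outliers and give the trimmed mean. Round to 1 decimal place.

n = 14, ΣRT = 9914, M = 708.143
Σ(x−M)² = 1754151.71; s = √(1754151.71/13) = 367.335
Cutoffs: 708.143 ± 2.5·367.335 → [-210.2, 1626.5]
Outside: 1946 → excluded.
Retained (n=13): Σ = 7968, mean = 7968/13 = 612.923

612.9 ms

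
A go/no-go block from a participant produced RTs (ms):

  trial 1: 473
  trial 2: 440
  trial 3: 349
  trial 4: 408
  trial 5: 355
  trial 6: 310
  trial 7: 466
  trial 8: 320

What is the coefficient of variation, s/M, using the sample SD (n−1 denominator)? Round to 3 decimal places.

n = 8, Σ = 3121, M = 390.1250
Σ(x−M)² = 29694.875; s = √(29694.875/7) = 65.1316
CV = 65.1316 / 390.1250 = 0.16695

0.167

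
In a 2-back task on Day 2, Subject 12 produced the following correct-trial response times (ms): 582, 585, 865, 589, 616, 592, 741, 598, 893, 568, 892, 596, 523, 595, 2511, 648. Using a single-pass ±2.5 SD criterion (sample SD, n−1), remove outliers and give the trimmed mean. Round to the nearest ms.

n = 16, ΣRT = 12394, M = 774.625
Σ(x−M)² = 3435529.75; s = √(3435529.75/15) = 478.576
Cutoffs: 774.625 ± 2.5·478.576 → [-421.8, 1971.1]
Outside: 2511 → excluded.
Retained (n=15): Σ = 9883, mean = 9883/15 = 658.867

659 ms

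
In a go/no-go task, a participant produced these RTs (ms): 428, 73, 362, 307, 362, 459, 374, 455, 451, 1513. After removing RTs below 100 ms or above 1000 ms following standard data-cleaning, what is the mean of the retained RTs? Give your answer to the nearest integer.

Excluded: 73, 1513
Retained (n=8): Σ = 3198
Mean = 3198/8 = 399.7500

400 ms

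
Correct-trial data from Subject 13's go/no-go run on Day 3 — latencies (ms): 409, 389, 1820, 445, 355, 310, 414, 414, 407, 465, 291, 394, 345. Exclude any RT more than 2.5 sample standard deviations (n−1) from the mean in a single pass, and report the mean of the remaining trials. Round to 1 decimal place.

n = 13, ΣRT = 6458, M = 496.769
Σ(x−M)² = 1926624.31; s = √(1926624.31/12) = 400.689
Cutoffs: 496.769 ± 2.5·400.689 → [-505.0, 1498.5]
Outside: 1820 → excluded.
Retained (n=12): Σ = 4638, mean = 4638/12 = 386.500

386.5 ms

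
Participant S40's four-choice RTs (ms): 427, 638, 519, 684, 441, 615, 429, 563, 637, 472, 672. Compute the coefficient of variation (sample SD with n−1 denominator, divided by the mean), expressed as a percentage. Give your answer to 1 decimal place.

18.1%

n = 11, Σ = 6097, M = 554.2727
Σ(x−M)² = 101042.182; s = √(101042.182/10) = 100.5197
CV = 100.5197 / 554.2727 = 0.18135 = 18.135%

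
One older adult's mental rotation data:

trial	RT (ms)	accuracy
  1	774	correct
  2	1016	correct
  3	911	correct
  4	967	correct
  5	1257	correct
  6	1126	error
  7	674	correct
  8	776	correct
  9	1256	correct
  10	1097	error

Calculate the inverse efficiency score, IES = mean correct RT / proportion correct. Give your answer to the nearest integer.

Correct trials (n=8): 774, 1016, 911, 967, 1257, 674, 776, 1256
Mean correct RT = 7631/8 = 953.8750 ms
Proportion correct = 8/10
IES = 953.8750 / (8/10) = 1192.344 ms

1192 ms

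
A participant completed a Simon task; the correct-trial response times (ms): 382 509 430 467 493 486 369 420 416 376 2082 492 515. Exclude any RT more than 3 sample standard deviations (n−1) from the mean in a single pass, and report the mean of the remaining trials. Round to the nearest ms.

446 ms

n = 13, ΣRT = 7437, M = 572.077
Σ(x−M)² = 2501708.92; s = √(2501708.92/12) = 456.591
Cutoffs: 572.077 ± 3·456.591 → [-797.7, 1941.9]
Outside: 2082 → excluded.
Retained (n=12): Σ = 5355, mean = 5355/12 = 446.250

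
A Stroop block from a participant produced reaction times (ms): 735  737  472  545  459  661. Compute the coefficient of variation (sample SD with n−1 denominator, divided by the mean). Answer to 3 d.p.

n = 6, Σ = 3609, M = 601.5000
Σ(x−M)² = 79991.500; s = √(79991.500/5) = 126.4844
CV = 126.4844 / 601.5000 = 0.21028

0.210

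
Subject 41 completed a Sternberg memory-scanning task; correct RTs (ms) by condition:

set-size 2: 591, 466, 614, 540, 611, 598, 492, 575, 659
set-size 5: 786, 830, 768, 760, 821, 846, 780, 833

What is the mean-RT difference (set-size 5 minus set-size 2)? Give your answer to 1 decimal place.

M(set-size 2) = 5146/9 = 571.778
M(set-size 5) = 6424/8 = 803.000
Difference = 803.000 − 571.778 = 231.222 ms

231.2 ms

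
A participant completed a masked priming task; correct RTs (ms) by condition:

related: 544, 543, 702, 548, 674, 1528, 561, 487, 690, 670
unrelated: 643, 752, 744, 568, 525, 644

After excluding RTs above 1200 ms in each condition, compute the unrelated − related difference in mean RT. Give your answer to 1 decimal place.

43.9 ms

related: exclude 1528
M(related) = 5419/9 = 602.111
M(unrelated) = 3876/6 = 646.000
Difference = 646.000 − 602.111 = 43.889 ms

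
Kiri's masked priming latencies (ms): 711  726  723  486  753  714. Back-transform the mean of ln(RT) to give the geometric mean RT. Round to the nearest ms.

ln(RT): 6.5667, 6.5876, 6.5834, 6.1862, 6.6241, 6.5709
Mean ln(RT) = 39.1188/6 = 6.51980
Geometric mean = exp(6.51980) = 678.44 ms

678 ms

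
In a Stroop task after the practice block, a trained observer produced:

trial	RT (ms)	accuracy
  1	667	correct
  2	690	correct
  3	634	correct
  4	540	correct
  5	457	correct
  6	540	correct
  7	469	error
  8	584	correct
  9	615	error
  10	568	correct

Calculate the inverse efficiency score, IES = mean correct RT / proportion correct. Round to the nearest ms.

Correct trials (n=8): 667, 690, 634, 540, 457, 540, 584, 568
Mean correct RT = 4680/8 = 585.0000 ms
Proportion correct = 8/10
IES = 585.0000 / (8/10) = 731.250 ms

731 ms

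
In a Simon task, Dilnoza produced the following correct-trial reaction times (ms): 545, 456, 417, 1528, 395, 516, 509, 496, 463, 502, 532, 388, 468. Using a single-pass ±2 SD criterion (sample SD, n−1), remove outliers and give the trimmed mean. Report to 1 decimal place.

n = 13, ΣRT = 7215, M = 555.000
Σ(x−M)² = 1055652.00; s = √(1055652.00/12) = 296.599
Cutoffs: 555.000 ± 2·296.599 → [-38.2, 1148.2]
Outside: 1528 → excluded.
Retained (n=12): Σ = 5687, mean = 5687/12 = 473.917

473.9 ms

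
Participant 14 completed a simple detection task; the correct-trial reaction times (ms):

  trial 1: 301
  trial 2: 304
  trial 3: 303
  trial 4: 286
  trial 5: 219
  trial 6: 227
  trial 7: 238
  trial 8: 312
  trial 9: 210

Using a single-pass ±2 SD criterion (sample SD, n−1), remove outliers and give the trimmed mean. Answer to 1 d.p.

n = 9, ΣRT = 2400, M = 266.667
Σ(x−M)² = 14200.00; s = √(14200.00/8) = 42.131
Cutoffs: 266.667 ± 2·42.131 → [182.4, 350.9]
No RTs fall outside the cutoffs; all 9 retained. Mean = 2400/9 = 266.667

266.7 ms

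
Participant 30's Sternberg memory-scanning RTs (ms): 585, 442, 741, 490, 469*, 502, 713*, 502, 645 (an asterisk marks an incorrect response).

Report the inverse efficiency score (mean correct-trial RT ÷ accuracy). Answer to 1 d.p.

717.6 ms

Correct trials (n=7): 585, 442, 741, 490, 502, 502, 645
Mean correct RT = 3907/7 = 558.1429 ms
Proportion correct = 7/9
IES = 558.1429 / (7/9) = 717.612 ms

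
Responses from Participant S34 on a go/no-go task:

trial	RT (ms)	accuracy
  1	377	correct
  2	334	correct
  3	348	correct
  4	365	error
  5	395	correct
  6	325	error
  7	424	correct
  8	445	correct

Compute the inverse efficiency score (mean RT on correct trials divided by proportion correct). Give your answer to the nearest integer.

Correct trials (n=6): 377, 334, 348, 395, 424, 445
Mean correct RT = 2323/6 = 387.1667 ms
Proportion correct = 6/8
IES = 387.1667 / (6/8) = 516.222 ms

516 ms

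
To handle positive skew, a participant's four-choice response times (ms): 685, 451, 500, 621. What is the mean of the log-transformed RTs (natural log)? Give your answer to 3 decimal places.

ln(RT): 6.5294, 6.1115, 6.2146, 6.4313
Σ ln(RT) = 25.2868
Mean = 25.2868/4 = 6.32171

6.322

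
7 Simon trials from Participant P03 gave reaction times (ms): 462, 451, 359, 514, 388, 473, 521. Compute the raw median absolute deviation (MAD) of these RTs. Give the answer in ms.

Sorted: 359, 388, 451, 462, 473, 514, 521 → median = 462
|x − 462|: 0, 11, 103, 52, 74, 11, 59
Sorted deviations: 0, 11, 11, 52, 59, 74, 103 → MAD = 52

52 ms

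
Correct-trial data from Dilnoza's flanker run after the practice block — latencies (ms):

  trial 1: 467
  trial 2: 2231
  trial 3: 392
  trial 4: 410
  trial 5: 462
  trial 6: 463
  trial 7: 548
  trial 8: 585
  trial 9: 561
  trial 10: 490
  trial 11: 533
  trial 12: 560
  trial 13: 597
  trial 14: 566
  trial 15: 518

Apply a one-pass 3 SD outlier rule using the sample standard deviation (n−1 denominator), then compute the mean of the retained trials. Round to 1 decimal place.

510.9 ms

n = 15, ΣRT = 9383, M = 625.533
Σ(x−M)² = 2815775.73; s = √(2815775.73/14) = 448.472
Cutoffs: 625.533 ± 3·448.472 → [-719.9, 1970.9]
Outside: 2231 → excluded.
Retained (n=14): Σ = 7152, mean = 7152/14 = 510.857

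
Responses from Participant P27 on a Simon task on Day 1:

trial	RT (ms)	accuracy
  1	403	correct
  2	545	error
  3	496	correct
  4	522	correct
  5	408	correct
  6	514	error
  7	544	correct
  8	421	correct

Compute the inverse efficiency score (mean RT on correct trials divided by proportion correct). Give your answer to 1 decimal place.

Correct trials (n=6): 403, 496, 522, 408, 544, 421
Mean correct RT = 2794/6 = 465.6667 ms
Proportion correct = 6/8
IES = 465.6667 / (6/8) = 620.889 ms

620.9 ms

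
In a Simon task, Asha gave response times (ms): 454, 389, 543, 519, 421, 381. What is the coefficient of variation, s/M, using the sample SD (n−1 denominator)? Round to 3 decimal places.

0.149

n = 6, Σ = 2707, M = 451.1667
Σ(x−M)² = 22740.833; s = √(22740.833/5) = 67.4401
CV = 67.4401 / 451.1667 = 0.14948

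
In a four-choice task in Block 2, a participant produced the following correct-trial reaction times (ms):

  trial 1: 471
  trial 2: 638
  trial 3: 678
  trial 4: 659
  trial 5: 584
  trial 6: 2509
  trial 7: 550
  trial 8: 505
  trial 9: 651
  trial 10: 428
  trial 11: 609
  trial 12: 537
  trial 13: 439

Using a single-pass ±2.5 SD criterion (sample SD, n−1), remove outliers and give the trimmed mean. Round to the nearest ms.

n = 13, ΣRT = 9258, M = 712.154
Σ(x−M)² = 3582347.69; s = √(3582347.69/12) = 546.378
Cutoffs: 712.154 ± 2.5·546.378 → [-653.8, 2078.1]
Outside: 2509 → excluded.
Retained (n=12): Σ = 6749, mean = 6749/12 = 562.417

562 ms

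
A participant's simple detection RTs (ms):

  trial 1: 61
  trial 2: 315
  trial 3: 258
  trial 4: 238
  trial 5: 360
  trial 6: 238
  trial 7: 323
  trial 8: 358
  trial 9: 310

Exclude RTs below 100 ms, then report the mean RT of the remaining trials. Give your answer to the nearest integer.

Excluded: 61
Retained (n=8): Σ = 2400
Mean = 2400/8 = 300.0000

300 ms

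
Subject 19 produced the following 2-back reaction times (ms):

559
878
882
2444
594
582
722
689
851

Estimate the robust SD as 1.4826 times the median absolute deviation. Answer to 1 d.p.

Sorted: 559, 582, 594, 689, 722, 851, 878, 882, 2444 → median = 722
|x − 722| sorted: 0, 33, 128, 129, 140, 156, 160, 163, 1722 → MAD = 140
Robust SD ≈ 1.4826 × 140 = 207.564

207.6 ms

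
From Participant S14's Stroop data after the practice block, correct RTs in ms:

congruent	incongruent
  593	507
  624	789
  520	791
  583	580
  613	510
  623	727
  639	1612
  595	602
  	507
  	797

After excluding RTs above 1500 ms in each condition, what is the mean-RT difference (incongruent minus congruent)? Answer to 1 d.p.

incongruent: exclude 1612
M(congruent) = 4790/8 = 598.750
M(incongruent) = 5810/9 = 645.556
Difference = 645.556 − 598.750 = 46.806 ms

46.8 ms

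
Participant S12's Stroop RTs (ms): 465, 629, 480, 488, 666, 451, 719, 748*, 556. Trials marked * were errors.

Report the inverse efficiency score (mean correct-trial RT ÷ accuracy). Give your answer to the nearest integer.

626 ms

Correct trials (n=8): 465, 629, 480, 488, 666, 451, 719, 556
Mean correct RT = 4454/8 = 556.7500 ms
Proportion correct = 8/9
IES = 556.7500 / (8/9) = 626.344 ms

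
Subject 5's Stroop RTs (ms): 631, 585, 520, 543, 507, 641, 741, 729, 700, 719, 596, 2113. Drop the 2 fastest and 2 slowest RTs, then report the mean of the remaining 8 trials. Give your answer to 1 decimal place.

643.0 ms

Sorted: 507, 520, 543, 585, 596, 631, 641, 700, 719, 729, 741, 2113
Drop lowest 2 (507, 520) and highest 2 (741, 2113)
Remaining (n=8): Σ = 5144, mean = 5144/8 = 643.000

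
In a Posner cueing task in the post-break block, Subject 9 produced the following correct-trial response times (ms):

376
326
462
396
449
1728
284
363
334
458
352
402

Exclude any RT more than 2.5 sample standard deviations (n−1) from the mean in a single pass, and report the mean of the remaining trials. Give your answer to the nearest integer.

382 ms

n = 12, ΣRT = 5930, M = 494.167
Σ(x−M)² = 1694341.67; s = √(1694341.67/11) = 392.468
Cutoffs: 494.167 ± 2.5·392.468 → [-487.0, 1475.3]
Outside: 1728 → excluded.
Retained (n=11): Σ = 4202, mean = 4202/11 = 382.000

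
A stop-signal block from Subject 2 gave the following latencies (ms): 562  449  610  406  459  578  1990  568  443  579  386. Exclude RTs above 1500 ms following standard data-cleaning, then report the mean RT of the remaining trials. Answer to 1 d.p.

Excluded: 1990
Retained (n=10): Σ = 5040
Mean = 5040/10 = 504.0000

504.0 ms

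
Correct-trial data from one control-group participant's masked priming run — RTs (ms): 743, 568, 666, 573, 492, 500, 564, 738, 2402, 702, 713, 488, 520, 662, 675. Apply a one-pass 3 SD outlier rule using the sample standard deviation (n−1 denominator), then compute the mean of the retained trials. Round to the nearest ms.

n = 15, ΣRT = 11006, M = 733.733
Σ(x−M)² = 3099082.93; s = √(3099082.93/14) = 470.492
Cutoffs: 733.733 ± 3·470.492 → [-677.7, 2145.2]
Outside: 2402 → excluded.
Retained (n=14): Σ = 8604, mean = 8604/14 = 614.571

615 ms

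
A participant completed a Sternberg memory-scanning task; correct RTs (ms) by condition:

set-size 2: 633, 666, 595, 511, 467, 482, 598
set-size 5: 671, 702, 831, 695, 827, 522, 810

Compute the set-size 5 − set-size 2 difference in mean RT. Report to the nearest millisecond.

158 ms

M(set-size 2) = 3952/7 = 564.571
M(set-size 5) = 5058/7 = 722.571
Difference = 722.571 − 564.571 = 158.000 ms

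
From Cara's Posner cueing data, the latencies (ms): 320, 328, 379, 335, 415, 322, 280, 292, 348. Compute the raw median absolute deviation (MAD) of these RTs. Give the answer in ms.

Sorted: 280, 292, 320, 322, 328, 335, 348, 379, 415 → median = 328
|x − 328|: 8, 0, 51, 7, 87, 6, 48, 36, 20
Sorted deviations: 0, 6, 7, 8, 20, 36, 48, 51, 87 → MAD = 20

20 ms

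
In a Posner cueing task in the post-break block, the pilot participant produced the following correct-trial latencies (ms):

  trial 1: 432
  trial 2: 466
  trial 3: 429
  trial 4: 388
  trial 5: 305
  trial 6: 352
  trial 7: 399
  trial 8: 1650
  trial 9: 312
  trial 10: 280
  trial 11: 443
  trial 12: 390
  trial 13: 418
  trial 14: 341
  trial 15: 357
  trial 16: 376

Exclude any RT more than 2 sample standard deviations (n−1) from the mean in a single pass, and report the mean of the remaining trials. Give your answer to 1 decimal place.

379.2 ms

n = 16, ΣRT = 7338, M = 458.625
Σ(x−M)² = 1555527.75; s = √(1555527.75/15) = 322.028
Cutoffs: 458.625 ± 2·322.028 → [-185.4, 1102.7]
Outside: 1650 → excluded.
Retained (n=15): Σ = 5688, mean = 5688/15 = 379.200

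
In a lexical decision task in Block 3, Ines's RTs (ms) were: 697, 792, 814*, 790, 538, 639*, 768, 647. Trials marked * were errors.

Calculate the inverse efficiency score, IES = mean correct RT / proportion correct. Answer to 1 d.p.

940.4 ms

Correct trials (n=6): 697, 792, 790, 538, 768, 647
Mean correct RT = 4232/6 = 705.3333 ms
Proportion correct = 6/8
IES = 705.3333 / (6/8) = 940.444 ms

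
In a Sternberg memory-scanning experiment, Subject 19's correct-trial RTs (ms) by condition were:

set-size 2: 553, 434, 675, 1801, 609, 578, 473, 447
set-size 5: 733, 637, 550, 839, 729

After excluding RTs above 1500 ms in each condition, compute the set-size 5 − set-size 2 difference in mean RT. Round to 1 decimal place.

set-size 2: exclude 1801
M(set-size 2) = 3769/7 = 538.429
M(set-size 5) = 3488/5 = 697.600
Difference = 697.600 − 538.429 = 159.171 ms

159.2 ms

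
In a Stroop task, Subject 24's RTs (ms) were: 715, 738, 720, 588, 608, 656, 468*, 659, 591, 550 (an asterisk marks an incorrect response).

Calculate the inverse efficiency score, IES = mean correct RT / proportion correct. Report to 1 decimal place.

719.1 ms

Correct trials (n=9): 715, 738, 720, 588, 608, 656, 659, 591, 550
Mean correct RT = 5825/9 = 647.2222 ms
Proportion correct = 9/10
IES = 647.2222 / (9/10) = 719.136 ms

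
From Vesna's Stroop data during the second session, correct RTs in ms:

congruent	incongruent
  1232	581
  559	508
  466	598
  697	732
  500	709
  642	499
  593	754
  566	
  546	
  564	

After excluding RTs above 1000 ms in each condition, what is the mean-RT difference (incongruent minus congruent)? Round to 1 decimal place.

55.5 ms

congruent: exclude 1232
M(congruent) = 5133/9 = 570.333
M(incongruent) = 4381/7 = 625.857
Difference = 625.857 − 570.333 = 55.524 ms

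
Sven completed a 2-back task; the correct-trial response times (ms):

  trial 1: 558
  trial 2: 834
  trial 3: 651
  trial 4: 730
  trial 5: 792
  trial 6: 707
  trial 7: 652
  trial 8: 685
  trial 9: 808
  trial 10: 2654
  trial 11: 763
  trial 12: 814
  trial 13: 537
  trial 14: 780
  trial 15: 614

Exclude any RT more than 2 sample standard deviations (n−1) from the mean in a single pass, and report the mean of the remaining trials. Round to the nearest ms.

n = 15, ΣRT = 12579, M = 838.600
Σ(x−M)² = 3651423.60; s = √(3651423.60/14) = 510.701
Cutoffs: 838.600 ± 2·510.701 → [-182.8, 1860.0]
Outside: 2654 → excluded.
Retained (n=14): Σ = 9925, mean = 9925/14 = 708.929

709 ms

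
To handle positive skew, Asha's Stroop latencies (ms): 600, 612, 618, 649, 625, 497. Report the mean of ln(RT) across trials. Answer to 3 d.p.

6.394

ln(RT): 6.3969, 6.4167, 6.4265, 6.4754, 6.4378, 6.2086
Σ ln(RT) = 38.3619
Mean = 38.3619/6 = 6.39365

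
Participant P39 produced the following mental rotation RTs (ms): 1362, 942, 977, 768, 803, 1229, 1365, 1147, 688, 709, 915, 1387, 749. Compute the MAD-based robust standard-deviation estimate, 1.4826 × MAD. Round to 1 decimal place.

303.9 ms

Sorted: 688, 709, 749, 768, 803, 915, 942, 977, 1147, 1229, 1362, 1365, 1387 → median = 942
|x − 942| sorted: 0, 27, 35, 139, 174, 193, 205, 233, 254, 287, 420, 423, 445 → MAD = 205
Robust SD ≈ 1.4826 × 205 = 303.933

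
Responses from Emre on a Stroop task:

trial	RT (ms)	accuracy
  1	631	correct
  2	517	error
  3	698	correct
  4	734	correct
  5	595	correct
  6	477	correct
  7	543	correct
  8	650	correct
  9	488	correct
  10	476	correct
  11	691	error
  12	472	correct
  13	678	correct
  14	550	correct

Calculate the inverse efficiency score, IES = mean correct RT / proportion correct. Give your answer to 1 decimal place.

679.8 ms

Correct trials (n=12): 631, 698, 734, 595, 477, 543, 650, 488, 476, 472, 678, 550
Mean correct RT = 6992/12 = 582.6667 ms
Proportion correct = 12/14
IES = 582.6667 / (12/14) = 679.778 ms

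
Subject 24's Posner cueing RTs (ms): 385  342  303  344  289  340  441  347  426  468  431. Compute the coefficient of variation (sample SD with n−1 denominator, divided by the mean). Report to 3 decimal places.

n = 11, Σ = 4116, M = 374.1818
Σ(x−M)² = 35473.636; s = √(35473.636/10) = 59.5597
CV = 59.5597 / 374.1818 = 0.15917

0.159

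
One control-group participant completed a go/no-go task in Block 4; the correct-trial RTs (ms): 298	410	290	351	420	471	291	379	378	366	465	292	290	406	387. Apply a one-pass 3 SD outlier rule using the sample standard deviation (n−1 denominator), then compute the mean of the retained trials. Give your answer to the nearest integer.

366 ms

n = 15, ΣRT = 5494, M = 366.267
Σ(x−M)² = 55532.93; s = √(55532.93/14) = 62.981
Cutoffs: 366.267 ± 3·62.981 → [177.3, 555.2]
No RTs fall outside the cutoffs; all 15 retained. Mean = 5494/15 = 366.267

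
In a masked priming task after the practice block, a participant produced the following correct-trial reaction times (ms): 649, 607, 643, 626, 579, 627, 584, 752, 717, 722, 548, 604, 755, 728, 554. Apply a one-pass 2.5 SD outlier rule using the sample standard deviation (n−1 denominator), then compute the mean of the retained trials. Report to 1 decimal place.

n = 15, ΣRT = 9695, M = 646.333
Σ(x−M)² = 71121.33; s = √(71121.33/14) = 71.275
Cutoffs: 646.333 ± 2.5·71.275 → [468.1, 824.5]
No RTs fall outside the cutoffs; all 15 retained. Mean = 9695/15 = 646.333

646.3 ms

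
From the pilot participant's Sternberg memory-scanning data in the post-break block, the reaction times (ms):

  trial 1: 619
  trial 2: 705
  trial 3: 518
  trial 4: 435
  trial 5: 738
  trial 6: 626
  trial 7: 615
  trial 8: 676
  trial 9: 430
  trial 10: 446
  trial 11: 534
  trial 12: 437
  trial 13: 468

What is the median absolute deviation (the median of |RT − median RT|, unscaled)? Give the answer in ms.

Sorted: 430, 435, 437, 446, 468, 518, 534, 615, 619, 626, 676, 705, 738 → median = 534
|x − 534|: 85, 171, 16, 99, 204, 92, 81, 142, 104, 88, 0, 97, 66
Sorted deviations: 0, 16, 66, 81, 85, 88, 92, 97, 99, 104, 142, 171, 204 → MAD = 92

92 ms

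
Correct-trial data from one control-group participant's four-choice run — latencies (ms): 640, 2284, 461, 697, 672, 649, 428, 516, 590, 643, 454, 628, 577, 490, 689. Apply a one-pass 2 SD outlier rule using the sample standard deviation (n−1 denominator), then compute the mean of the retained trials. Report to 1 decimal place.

581.0 ms

n = 15, ΣRT = 10418, M = 694.533
Σ(x−M)² = 2820961.73; s = √(2820961.73/14) = 448.884
Cutoffs: 694.533 ± 2·448.884 → [-203.2, 1592.3]
Outside: 2284 → excluded.
Retained (n=14): Σ = 8134, mean = 8134/14 = 581.000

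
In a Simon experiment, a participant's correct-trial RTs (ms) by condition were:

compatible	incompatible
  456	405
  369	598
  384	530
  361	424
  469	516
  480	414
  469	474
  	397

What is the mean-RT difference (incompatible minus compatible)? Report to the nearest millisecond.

M(compatible) = 2988/7 = 426.857
M(incompatible) = 3758/8 = 469.750
Difference = 469.750 − 426.857 = 42.893 ms

43 ms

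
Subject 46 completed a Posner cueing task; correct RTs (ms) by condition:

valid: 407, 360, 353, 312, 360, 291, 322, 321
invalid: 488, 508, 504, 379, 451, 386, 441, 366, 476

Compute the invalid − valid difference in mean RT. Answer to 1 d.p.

M(valid) = 2726/8 = 340.750
M(invalid) = 3999/9 = 444.333
Difference = 444.333 − 340.750 = 103.583 ms

103.6 ms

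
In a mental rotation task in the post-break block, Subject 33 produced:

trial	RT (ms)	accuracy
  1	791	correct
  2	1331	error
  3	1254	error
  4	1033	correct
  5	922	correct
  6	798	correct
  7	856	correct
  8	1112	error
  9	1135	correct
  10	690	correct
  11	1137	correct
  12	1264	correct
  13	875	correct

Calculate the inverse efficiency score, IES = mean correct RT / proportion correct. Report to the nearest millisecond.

Correct trials (n=10): 791, 1033, 922, 798, 856, 1135, 690, 1137, 1264, 875
Mean correct RT = 9501/10 = 950.1000 ms
Proportion correct = 10/13
IES = 950.1000 / (10/13) = 1235.130 ms

1235 ms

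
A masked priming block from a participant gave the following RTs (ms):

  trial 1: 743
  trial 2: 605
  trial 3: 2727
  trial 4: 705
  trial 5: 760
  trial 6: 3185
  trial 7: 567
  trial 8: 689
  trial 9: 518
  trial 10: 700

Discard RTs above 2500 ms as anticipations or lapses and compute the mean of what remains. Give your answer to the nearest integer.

661 ms

Excluded: 2727, 3185
Retained (n=8): Σ = 5287
Mean = 5287/8 = 660.8750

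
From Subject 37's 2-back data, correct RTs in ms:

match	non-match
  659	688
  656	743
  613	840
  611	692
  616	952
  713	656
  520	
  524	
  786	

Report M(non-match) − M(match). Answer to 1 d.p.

128.7 ms

M(match) = 5698/9 = 633.111
M(non-match) = 4571/6 = 761.833
Difference = 761.833 − 633.111 = 128.722 ms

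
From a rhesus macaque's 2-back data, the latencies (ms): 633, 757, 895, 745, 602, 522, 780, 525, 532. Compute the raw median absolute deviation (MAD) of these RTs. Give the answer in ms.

111 ms

Sorted: 522, 525, 532, 602, 633, 745, 757, 780, 895 → median = 633
|x − 633|: 0, 124, 262, 112, 31, 111, 147, 108, 101
Sorted deviations: 0, 31, 101, 108, 111, 112, 124, 147, 262 → MAD = 111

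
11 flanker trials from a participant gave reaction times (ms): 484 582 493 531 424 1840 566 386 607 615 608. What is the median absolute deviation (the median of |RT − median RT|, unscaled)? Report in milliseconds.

49 ms

Sorted: 386, 424, 484, 493, 531, 566, 582, 607, 608, 615, 1840 → median = 566
|x − 566|: 82, 16, 73, 35, 142, 1274, 0, 180, 41, 49, 42
Sorted deviations: 0, 16, 35, 41, 42, 49, 73, 82, 142, 180, 1274 → MAD = 49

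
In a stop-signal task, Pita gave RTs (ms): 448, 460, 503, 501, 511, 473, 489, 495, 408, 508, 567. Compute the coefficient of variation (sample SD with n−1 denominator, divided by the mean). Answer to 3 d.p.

0.084

n = 11, Σ = 5363, M = 487.5455
Σ(x−M)² = 16620.727; s = √(16620.727/10) = 40.7685
CV = 40.7685 / 487.5455 = 0.08362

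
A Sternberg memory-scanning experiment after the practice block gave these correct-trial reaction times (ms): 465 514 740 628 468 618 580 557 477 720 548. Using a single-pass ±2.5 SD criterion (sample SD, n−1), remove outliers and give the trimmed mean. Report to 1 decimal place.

574.1 ms

n = 11, ΣRT = 6315, M = 574.091
Σ(x−M)² = 90850.91; s = √(90850.91/10) = 95.316
Cutoffs: 574.091 ± 2.5·95.316 → [335.8, 812.4]
No RTs fall outside the cutoffs; all 11 retained. Mean = 6315/11 = 574.091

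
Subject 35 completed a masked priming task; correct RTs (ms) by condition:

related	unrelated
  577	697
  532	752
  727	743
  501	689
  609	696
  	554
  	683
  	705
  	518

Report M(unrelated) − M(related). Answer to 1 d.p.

81.6 ms

M(related) = 2946/5 = 589.200
M(unrelated) = 6037/9 = 670.778
Difference = 670.778 − 589.200 = 81.578 ms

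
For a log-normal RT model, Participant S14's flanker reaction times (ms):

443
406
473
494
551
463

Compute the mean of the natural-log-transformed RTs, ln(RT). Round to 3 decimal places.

ln(RT): 6.0936, 6.0064, 6.1591, 6.2025, 6.3117, 6.1377
Σ ln(RT) = 36.9110
Mean = 36.9110/6 = 6.15184

6.152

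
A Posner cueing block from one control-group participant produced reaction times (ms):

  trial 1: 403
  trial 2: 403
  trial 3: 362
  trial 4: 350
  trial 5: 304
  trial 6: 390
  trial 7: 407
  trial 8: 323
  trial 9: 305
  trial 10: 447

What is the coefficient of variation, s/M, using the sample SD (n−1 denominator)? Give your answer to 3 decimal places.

0.131

n = 10, Σ = 3694, M = 369.4000
Σ(x−M)² = 21126.400; s = √(21126.400/9) = 48.4497
CV = 48.4497 / 369.4000 = 0.13116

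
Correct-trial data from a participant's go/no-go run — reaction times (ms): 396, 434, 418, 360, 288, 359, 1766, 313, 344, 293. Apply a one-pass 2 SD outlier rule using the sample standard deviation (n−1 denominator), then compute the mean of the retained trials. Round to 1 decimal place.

n = 10, ΣRT = 4971, M = 497.100
Σ(x−M)² = 1811146.90; s = √(1811146.90/9) = 448.596
Cutoffs: 497.100 ± 2·448.596 → [-400.1, 1394.3]
Outside: 1766 → excluded.
Retained (n=9): Σ = 3205, mean = 3205/9 = 356.111

356.1 ms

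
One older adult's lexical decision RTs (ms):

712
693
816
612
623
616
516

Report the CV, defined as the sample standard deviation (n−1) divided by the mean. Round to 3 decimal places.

0.145

n = 7, Σ = 4588, M = 655.4286
Σ(x−M)² = 54327.714; s = √(54327.714/6) = 95.1558
CV = 95.1558 / 655.4286 = 0.14518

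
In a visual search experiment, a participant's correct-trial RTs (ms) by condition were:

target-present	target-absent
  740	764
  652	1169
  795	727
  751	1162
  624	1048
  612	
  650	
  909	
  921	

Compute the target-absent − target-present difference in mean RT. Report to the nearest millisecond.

235 ms

M(target-present) = 6654/9 = 739.333
M(target-absent) = 4870/5 = 974.000
Difference = 974.000 − 739.333 = 234.667 ms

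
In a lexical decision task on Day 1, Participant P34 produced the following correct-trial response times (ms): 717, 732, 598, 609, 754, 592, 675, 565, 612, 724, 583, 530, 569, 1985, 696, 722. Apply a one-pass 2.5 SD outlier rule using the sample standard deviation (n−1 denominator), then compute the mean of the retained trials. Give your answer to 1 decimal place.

n = 16, ΣRT = 11663, M = 728.938
Σ(x−M)² = 1759824.94; s = √(1759824.94/15) = 342.522
Cutoffs: 728.938 ± 2.5·342.522 → [-127.4, 1585.2]
Outside: 1985 → excluded.
Retained (n=15): Σ = 9678, mean = 9678/15 = 645.200

645.2 ms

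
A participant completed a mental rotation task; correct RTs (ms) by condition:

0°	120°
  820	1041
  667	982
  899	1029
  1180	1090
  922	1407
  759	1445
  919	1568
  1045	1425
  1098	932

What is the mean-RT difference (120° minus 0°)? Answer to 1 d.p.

290.0 ms

M(0°) = 8309/9 = 923.222
M(120°) = 10919/9 = 1213.222
Difference = 1213.222 − 923.222 = 290.000 ms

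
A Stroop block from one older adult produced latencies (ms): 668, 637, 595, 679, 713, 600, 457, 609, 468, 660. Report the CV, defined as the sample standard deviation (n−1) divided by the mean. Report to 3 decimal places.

n = 10, Σ = 6086, M = 608.6000
Σ(x−M)² = 65842.400; s = √(65842.400/9) = 85.5326
CV = 85.5326 / 608.6000 = 0.14054

0.141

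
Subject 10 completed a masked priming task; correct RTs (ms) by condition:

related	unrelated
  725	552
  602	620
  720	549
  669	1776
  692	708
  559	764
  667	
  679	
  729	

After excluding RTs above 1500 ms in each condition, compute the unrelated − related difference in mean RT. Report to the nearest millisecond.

-33 ms

unrelated: exclude 1776
M(related) = 6042/9 = 671.333
M(unrelated) = 3193/5 = 638.600
Difference = 638.600 − 671.333 = -32.733 ms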